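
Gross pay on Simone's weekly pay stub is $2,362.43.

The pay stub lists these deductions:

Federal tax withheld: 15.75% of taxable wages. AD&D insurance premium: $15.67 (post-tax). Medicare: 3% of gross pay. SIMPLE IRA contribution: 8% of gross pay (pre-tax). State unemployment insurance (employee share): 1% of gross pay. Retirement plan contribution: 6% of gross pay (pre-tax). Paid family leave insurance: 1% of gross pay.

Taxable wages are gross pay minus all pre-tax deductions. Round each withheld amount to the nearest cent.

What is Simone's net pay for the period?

$1,577.92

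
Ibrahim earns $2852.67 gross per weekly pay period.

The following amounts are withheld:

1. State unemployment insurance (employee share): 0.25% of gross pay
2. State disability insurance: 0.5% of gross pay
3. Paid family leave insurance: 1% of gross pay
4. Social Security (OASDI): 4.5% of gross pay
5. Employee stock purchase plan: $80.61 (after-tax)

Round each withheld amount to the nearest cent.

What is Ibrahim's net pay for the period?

$2593.77

State unemployment insurance (employee share): $2852.67 × 0.0025 = $7.13
Social Security (OASDI): $2852.67 × 0.045 = $128.37
State disability insurance: $2852.67 × 0.005 = $14.26
Paid family leave insurance: $2852.67 × 0.01 = $28.53
Employee stock purchase plan: $80.61
Total deductions = $7.13 + $128.37 + $14.26 + $28.53 + $80.61 = $258.90
Net pay = $2852.67 − $258.90 = $2593.77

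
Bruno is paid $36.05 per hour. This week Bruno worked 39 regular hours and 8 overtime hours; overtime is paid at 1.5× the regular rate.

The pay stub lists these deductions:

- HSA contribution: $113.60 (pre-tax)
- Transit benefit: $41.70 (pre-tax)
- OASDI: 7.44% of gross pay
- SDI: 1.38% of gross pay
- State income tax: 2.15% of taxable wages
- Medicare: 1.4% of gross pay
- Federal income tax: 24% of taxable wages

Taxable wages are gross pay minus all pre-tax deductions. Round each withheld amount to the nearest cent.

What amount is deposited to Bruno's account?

$1,055.18

Regular pay: 39 × $36.05 = $1,405.95
Overtime pay: 8 × $36.05 × 1.5 = $432.60
Gross pay = $1,405.95 + $432.60 = $1,838.55
Transit benefit: $41.70
HSA contribution: $113.60
Pre-tax total = $41.70 + $113.60 = $155.30
Taxable wages = $1,838.55 − $155.30 = $1,683.25
Federal income tax: $1,683.25 × 0.24 = $403.98
State income tax: $1,683.25 × 0.0215 = $36.19
SDI: $1,838.55 × 0.0138 = $25.37
OASDI: $1,838.55 × 0.0744 = $136.79
Medicare: $1,838.55 × 0.014 = $25.74
Total deductions = $41.70 + $113.60 + $403.98 + $36.19 + $25.37 + $136.79 + $25.74 = $783.37
Net pay = $1,838.55 − $783.37 = $1,055.18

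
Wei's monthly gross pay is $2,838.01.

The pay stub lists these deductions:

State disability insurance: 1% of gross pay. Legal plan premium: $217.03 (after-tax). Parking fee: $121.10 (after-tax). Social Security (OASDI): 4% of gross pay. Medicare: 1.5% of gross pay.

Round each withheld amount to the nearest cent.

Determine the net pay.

Medicare: $2,838.01 × 0.015 = $42.57
Social Security (OASDI): $2,838.01 × 0.04 = $113.52
State disability insurance: $2,838.01 × 0.01 = $28.38
Parking fee: $121.10
Legal plan premium: $217.03
Total deductions = $42.57 + $113.52 + $28.38 + $121.10 + $217.03 = $522.60
Net pay = $2,838.01 − $522.60 = $2,315.41

$2,315.41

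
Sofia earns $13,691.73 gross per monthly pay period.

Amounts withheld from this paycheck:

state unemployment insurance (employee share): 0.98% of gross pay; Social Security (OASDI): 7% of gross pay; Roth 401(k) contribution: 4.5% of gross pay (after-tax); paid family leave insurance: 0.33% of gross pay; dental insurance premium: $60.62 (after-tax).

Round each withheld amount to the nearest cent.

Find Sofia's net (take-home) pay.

$11,877.20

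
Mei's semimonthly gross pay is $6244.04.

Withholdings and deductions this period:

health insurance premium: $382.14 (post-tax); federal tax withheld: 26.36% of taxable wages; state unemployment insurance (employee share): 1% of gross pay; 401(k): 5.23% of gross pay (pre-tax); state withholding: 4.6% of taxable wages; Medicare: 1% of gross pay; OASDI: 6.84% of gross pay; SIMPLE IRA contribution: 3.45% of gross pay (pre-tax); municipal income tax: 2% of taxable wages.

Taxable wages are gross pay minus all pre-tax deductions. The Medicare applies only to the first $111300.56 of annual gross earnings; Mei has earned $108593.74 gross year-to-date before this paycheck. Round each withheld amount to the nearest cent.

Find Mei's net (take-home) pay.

$2923.93

401(k): $6244.04 × 0.0523 = $326.56
SIMPLE IRA contribution: $6244.04 × 0.0345 = $215.42
Pre-tax total = $326.56 + $215.42 = $541.98
Taxable wages = $6244.04 − $541.98 = $5702.06
State withholding: $5702.06 × 0.046 = $262.29
Federal tax withheld: $5702.06 × 0.2636 = $1503.06
Municipal income tax: $5702.06 × 0.02 = $114.04
Medicare: only $111300.56 − $108593.74 = $2706.82 of this check is subject → $2706.82 × 0.01 = $27.07
State unemployment insurance (employee share): $6244.04 × 0.01 = $62.44
OASDI: $6244.04 × 0.0684 = $427.09
Health insurance premium: $382.14
Total deductions = $326.56 + $215.42 + $262.29 + $1503.06 + $114.04 + $27.07 + $62.44 + $427.09 + $382.14 = $3320.11
Net pay = $6244.04 − $3320.11 = $2923.93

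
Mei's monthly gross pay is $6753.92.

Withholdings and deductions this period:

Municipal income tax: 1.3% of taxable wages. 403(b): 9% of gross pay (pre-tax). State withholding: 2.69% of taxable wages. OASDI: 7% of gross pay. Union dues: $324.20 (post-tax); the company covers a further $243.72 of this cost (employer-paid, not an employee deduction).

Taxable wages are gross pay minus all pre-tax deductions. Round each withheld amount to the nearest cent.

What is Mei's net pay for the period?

403(b): $6753.92 × 0.09 = $607.85
Taxable wages = $6753.92 − $607.85 = $6146.07
Municipal income tax: $6146.07 × 0.013 = $79.90
State withholding: $6146.07 × 0.0269 = $165.33
OASDI: $6753.92 × 0.07 = $472.77
Union dues: $324.20
(Employer's $243.72 toward union dues is not withheld from the employee.)
Total deductions = $607.85 + $79.90 + $165.33 + $472.77 + $324.20 = $1650.05
Net pay = $6753.92 − $1650.05 = $5103.87

$5103.87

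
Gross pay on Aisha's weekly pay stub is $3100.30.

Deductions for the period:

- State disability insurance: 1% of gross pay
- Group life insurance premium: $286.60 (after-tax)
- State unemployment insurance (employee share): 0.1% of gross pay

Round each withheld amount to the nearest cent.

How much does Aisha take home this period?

$2779.60

State unemployment insurance (employee share): $3100.30 × 0.001 = $3.10
State disability insurance: $3100.30 × 0.01 = $31.00
Group life insurance premium: $286.60
Total deductions = $3.10 + $31.00 + $286.60 = $320.70
Net pay = $3100.30 − $320.70 = $2779.60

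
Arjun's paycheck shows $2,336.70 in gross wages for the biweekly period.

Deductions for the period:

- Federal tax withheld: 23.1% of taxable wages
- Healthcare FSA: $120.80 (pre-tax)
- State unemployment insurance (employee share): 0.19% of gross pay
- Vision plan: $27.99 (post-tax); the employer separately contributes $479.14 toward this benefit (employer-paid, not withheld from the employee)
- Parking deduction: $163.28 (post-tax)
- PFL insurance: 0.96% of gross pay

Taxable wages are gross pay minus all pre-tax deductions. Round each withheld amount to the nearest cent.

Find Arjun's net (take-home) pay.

$1,485.89

Healthcare FSA: $120.80
Taxable wages = $2,336.70 − $120.80 = $2,215.90
Federal tax withheld: $2,215.90 × 0.231 = $511.87
PFL insurance: $2,336.70 × 0.0096 = $22.43
State unemployment insurance (employee share): $2,336.70 × 0.0019 = $4.44
Parking deduction: $163.28
Vision plan: $27.99
(Employer's $479.14 toward vision plan is not withheld from the employee.)
Total deductions = $120.80 + $511.87 + $22.43 + $4.44 + $163.28 + $27.99 = $850.81
Net pay = $2,336.70 − $850.81 = $1,485.89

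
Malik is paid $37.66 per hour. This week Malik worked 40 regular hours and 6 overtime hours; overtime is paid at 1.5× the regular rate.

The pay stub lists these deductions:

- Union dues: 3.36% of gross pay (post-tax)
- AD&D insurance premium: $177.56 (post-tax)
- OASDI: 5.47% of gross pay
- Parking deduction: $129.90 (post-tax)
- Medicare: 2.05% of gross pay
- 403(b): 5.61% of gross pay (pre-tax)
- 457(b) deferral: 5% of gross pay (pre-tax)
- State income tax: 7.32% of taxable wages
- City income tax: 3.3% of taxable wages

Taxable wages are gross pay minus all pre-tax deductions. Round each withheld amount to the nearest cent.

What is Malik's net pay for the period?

Regular pay: 40 × $37.66 = $1506.40
Overtime pay: 6 × $37.66 × 1.5 = $338.94
Gross pay = $1506.40 + $338.94 = $1845.34
457(b) deferral: $1845.34 × 0.05 = $92.27
403(b): $1845.34 × 0.0561 = $103.52
Pre-tax total = $92.27 + $103.52 = $195.79
Taxable wages = $1845.34 − $195.79 = $1649.55
State income tax: $1649.55 × 0.0732 = $120.75
City income tax: $1649.55 × 0.033 = $54.44
OASDI: $1845.34 × 0.0547 = $100.94
Medicare: $1845.34 × 0.0205 = $37.83
Parking deduction: $129.90
Union dues: $1845.34 × 0.0336 = $62.00
AD&D insurance premium: $177.56
Total deductions = $92.27 + $103.52 + $120.75 + $54.44 + $100.94 + $37.83 + $129.90 + $62.00 + $177.56 = $879.21
Net pay = $1845.34 − $879.21 = $966.13

$966.13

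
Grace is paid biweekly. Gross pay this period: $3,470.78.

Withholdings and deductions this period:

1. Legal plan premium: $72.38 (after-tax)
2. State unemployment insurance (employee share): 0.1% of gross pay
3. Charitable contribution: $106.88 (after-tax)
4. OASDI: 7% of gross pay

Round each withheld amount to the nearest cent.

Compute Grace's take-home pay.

State unemployment insurance (employee share): $3,470.78 × 0.001 = $3.47
OASDI: $3,470.78 × 0.07 = $242.95
Charitable contribution: $106.88
Legal plan premium: $72.38
Total deductions = $3.47 + $242.95 + $106.88 + $72.38 = $425.68
Net pay = $3,470.78 − $425.68 = $3,045.10

$3,045.10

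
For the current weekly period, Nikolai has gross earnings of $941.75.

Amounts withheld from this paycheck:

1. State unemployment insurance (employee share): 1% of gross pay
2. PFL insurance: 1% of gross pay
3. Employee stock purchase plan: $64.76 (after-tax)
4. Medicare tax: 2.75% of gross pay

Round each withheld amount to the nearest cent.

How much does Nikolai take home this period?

$832.25

PFL insurance: $941.75 × 0.01 = $9.42
State unemployment insurance (employee share): $941.75 × 0.01 = $9.42
Medicare tax: $941.75 × 0.0275 = $25.90
Employee stock purchase plan: $64.76
Total deductions = $9.42 + $9.42 + $25.90 + $64.76 = $109.50
Net pay = $941.75 − $109.50 = $832.25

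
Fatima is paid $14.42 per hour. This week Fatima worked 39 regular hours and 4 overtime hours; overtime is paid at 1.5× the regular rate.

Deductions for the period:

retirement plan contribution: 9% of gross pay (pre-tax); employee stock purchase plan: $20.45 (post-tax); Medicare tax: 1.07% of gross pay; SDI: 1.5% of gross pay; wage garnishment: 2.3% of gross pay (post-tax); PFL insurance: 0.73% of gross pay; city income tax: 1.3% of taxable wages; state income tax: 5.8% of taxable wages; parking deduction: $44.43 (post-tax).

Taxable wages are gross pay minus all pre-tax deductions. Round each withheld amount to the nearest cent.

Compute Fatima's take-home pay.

$447.36

Regular pay: 39 × $14.42 = $562.38
Overtime pay: 4 × $14.42 × 1.5 = $86.52
Gross pay = $562.38 + $86.52 = $648.90
Retirement plan contribution: $648.90 × 0.09 = $58.40
Taxable wages = $648.90 − $58.40 = $590.50
City income tax: $590.50 × 0.013 = $7.68
State income tax: $590.50 × 0.058 = $34.25
SDI: $648.90 × 0.015 = $9.73
PFL insurance: $648.90 × 0.0073 = $4.74
Medicare tax: $648.90 × 0.0107 = $6.94
Employee stock purchase plan: $20.45
Wage garnishment: $648.90 × 0.023 = $14.92
Parking deduction: $44.43
Total deductions = $58.40 + $7.68 + $34.25 + $9.73 + $4.74 + $6.94 + $20.45 + $14.92 + $44.43 = $201.54
Net pay = $648.90 − $201.54 = $447.36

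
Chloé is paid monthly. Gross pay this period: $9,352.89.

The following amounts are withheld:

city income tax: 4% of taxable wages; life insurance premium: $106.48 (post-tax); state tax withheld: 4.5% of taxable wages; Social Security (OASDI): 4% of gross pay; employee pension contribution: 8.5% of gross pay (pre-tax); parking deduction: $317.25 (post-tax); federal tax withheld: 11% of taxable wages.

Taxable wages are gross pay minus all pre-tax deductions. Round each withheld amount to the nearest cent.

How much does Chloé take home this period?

$6,091.24

Employee pension contribution: $9,352.89 × 0.085 = $795.00
Taxable wages = $9,352.89 − $795.00 = $8,557.89
Federal tax withheld: $8,557.89 × 0.11 = $941.37
City income tax: $8,557.89 × 0.04 = $342.32
State tax withheld: $8,557.89 × 0.045 = $385.11
Social Security (OASDI): $9,352.89 × 0.04 = $374.12
Life insurance premium: $106.48
Parking deduction: $317.25
Total deductions = $795.00 + $941.37 + $342.32 + $385.11 + $374.12 + $106.48 + $317.25 = $3,261.65
Net pay = $9,352.89 − $3,261.65 = $6,091.24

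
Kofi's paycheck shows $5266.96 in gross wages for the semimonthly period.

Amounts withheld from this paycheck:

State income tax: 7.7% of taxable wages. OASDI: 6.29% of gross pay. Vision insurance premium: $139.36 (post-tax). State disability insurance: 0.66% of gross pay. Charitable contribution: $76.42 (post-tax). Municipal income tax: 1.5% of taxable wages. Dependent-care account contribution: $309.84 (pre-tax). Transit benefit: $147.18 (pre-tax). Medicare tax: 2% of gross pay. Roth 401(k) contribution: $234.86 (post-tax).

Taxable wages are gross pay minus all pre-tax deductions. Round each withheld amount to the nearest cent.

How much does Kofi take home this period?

$3445.39

Dependent-care account contribution: $309.84
Transit benefit: $147.18
Pre-tax total = $309.84 + $147.18 = $457.02
Taxable wages = $5266.96 − $457.02 = $4809.94
Municipal income tax: $4809.94 × 0.015 = $72.15
State income tax: $4809.94 × 0.077 = $370.37
OASDI: $5266.96 × 0.0629 = $331.29
Medicare tax: $5266.96 × 0.02 = $105.34
State disability insurance: $5266.96 × 0.0066 = $34.76
Roth 401(k) contribution: $234.86
Charitable contribution: $76.42
Vision insurance premium: $139.36
Total deductions = $309.84 + $147.18 + $72.15 + $370.37 + $331.29 + $105.34 + $34.76 + $234.86 + $76.42 + $139.36 = $1821.57
Net pay = $5266.96 − $1821.57 = $3445.39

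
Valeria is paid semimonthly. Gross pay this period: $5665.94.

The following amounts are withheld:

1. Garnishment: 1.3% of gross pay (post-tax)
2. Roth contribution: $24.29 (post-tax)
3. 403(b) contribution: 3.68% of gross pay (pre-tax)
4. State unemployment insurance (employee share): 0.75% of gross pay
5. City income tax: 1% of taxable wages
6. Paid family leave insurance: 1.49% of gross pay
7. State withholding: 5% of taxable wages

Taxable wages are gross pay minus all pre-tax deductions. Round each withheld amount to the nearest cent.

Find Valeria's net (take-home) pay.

$4905.13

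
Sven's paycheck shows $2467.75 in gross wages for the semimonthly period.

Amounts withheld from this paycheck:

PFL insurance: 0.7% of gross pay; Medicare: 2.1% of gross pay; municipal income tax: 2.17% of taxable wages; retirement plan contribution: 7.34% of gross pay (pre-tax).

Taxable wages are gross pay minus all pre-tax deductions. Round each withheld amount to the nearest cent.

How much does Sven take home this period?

$2167.91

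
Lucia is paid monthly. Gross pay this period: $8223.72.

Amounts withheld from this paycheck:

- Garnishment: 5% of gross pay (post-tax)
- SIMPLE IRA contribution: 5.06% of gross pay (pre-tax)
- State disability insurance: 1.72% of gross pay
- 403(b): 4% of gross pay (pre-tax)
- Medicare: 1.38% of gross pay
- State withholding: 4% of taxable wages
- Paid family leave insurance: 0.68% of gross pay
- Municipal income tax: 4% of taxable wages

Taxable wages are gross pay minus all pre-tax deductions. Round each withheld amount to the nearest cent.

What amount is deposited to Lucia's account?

$6158.30

SIMPLE IRA contribution: $8223.72 × 0.0506 = $416.12
403(b): $8223.72 × 0.04 = $328.95
Pre-tax total = $416.12 + $328.95 = $745.07
Taxable wages = $8223.72 − $745.07 = $7478.65
Municipal income tax: $7478.65 × 0.04 = $299.15
State withholding: $7478.65 × 0.04 = $299.15
Medicare: $8223.72 × 0.0138 = $113.49
Paid family leave insurance: $8223.72 × 0.0068 = $55.92
State disability insurance: $8223.72 × 0.0172 = $141.45
Garnishment: $8223.72 × 0.05 = $411.19
Total deductions = $416.12 + $328.95 + $299.15 + $299.15 + $113.49 + $55.92 + $141.45 + $411.19 = $2065.42
Net pay = $8223.72 − $2065.42 = $6158.30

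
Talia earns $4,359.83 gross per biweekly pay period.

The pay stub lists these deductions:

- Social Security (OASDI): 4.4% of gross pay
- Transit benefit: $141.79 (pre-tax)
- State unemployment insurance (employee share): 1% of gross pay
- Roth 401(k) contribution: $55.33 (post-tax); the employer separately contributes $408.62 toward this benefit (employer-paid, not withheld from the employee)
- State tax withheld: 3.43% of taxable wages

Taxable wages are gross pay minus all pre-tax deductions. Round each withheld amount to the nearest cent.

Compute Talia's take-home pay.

Transit benefit: $141.79
Taxable wages = $4,359.83 − $141.79 = $4,218.04
State tax withheld: $4,218.04 × 0.0343 = $144.68
Social Security (OASDI): $4,359.83 × 0.044 = $191.83
State unemployment insurance (employee share): $4,359.83 × 0.01 = $43.60
Roth 401(k) contribution: $55.33
(Employer's $408.62 toward Roth 401(k) contribution is not withheld from the employee.)
Total deductions = $141.79 + $144.68 + $191.83 + $43.60 + $55.33 = $577.23
Net pay = $4,359.83 − $577.23 = $3,782.60

$3,782.60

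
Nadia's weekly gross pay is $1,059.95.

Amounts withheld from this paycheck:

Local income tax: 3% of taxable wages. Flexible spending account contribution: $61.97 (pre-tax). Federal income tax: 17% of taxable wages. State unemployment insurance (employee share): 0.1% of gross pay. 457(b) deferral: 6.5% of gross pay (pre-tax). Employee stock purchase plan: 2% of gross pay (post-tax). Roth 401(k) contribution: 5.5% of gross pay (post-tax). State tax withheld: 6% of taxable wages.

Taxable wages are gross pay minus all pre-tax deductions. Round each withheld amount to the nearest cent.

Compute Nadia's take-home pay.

Flexible spending account contribution: $61.97
457(b) deferral: $1,059.95 × 0.065 = $68.90
Pre-tax total = $61.97 + $68.90 = $130.87
Taxable wages = $1,059.95 − $130.87 = $929.08
Federal income tax: $929.08 × 0.17 = $157.94
State tax withheld: $929.08 × 0.06 = $55.74
Local income tax: $929.08 × 0.03 = $27.87
State unemployment insurance (employee share): $1,059.95 × 0.001 = $1.06
Employee stock purchase plan: $1,059.95 × 0.02 = $21.20
Roth 401(k) contribution: $1,059.95 × 0.055 = $58.30
Total deductions = $61.97 + $68.90 + $157.94 + $55.74 + $27.87 + $1.06 + $21.20 + $58.30 = $452.98
Net pay = $1,059.95 − $452.98 = $606.97

$606.97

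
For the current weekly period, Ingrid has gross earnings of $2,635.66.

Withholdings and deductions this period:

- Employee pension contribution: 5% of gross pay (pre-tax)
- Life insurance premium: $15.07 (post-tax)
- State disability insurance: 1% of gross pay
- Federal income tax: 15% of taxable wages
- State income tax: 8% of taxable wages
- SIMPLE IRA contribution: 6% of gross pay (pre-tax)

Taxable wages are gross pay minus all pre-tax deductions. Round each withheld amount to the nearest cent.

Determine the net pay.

$1,764.79

Employee pension contribution: $2,635.66 × 0.05 = $131.78
SIMPLE IRA contribution: $2,635.66 × 0.06 = $158.14
Pre-tax total = $131.78 + $158.14 = $289.92
Taxable wages = $2,635.66 − $289.92 = $2,345.74
Federal income tax: $2,345.74 × 0.15 = $351.86
State income tax: $2,345.74 × 0.08 = $187.66
State disability insurance: $2,635.66 × 0.01 = $26.36
Life insurance premium: $15.07
Total deductions = $131.78 + $158.14 + $351.86 + $187.66 + $26.36 + $15.07 = $870.87
Net pay = $2,635.66 − $870.87 = $1,764.79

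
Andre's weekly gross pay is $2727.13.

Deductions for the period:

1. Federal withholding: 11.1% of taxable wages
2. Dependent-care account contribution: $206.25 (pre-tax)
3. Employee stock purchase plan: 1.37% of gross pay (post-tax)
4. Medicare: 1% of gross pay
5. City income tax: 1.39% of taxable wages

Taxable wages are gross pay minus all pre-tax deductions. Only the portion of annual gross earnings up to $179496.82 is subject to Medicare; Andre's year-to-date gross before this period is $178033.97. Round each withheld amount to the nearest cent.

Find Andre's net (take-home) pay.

Dependent-care account contribution: $206.25
Taxable wages = $2727.13 − $206.25 = $2520.88
Federal withholding: $2520.88 × 0.111 = $279.82
City income tax: $2520.88 × 0.0139 = $35.04
Medicare: only $179496.82 − $178033.97 = $1462.85 of this check is subject → $1462.85 × 0.01 = $14.63
Employee stock purchase plan: $2727.13 × 0.0137 = $37.36
Total deductions = $206.25 + $279.82 + $35.04 + $14.63 + $37.36 = $573.10
Net pay = $2727.13 − $573.10 = $2154.03

$2154.03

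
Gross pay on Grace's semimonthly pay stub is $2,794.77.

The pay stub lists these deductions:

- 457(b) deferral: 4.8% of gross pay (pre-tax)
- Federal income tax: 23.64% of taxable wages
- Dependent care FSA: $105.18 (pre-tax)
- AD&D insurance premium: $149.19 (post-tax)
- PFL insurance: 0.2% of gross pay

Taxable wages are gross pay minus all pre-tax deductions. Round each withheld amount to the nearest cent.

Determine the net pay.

$1,796.55

457(b) deferral: $2,794.77 × 0.048 = $134.15
Dependent care FSA: $105.18
Pre-tax total = $134.15 + $105.18 = $239.33
Taxable wages = $2,794.77 − $239.33 = $2,555.44
Federal income tax: $2,555.44 × 0.2364 = $604.11
PFL insurance: $2,794.77 × 0.002 = $5.59
AD&D insurance premium: $149.19
Total deductions = $134.15 + $105.18 + $604.11 + $5.59 + $149.19 = $998.22
Net pay = $2,794.77 − $998.22 = $1,796.55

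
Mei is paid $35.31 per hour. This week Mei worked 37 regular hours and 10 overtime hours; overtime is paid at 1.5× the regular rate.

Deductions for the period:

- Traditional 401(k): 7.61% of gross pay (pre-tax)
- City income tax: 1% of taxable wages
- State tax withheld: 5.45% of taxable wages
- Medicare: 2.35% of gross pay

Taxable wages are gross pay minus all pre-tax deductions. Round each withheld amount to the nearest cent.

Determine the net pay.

$1,543.83

Regular pay: 37 × $35.31 = $1,306.47
Overtime pay: 10 × $35.31 × 1.5 = $529.65
Gross pay = $1,306.47 + $529.65 = $1,836.12
Traditional 401(k): $1,836.12 × 0.0761 = $139.73
Taxable wages = $1,836.12 − $139.73 = $1,696.39
State tax withheld: $1,696.39 × 0.0545 = $92.45
City income tax: $1,696.39 × 0.01 = $16.96
Medicare: $1,836.12 × 0.0235 = $43.15
Total deductions = $139.73 + $92.45 + $16.96 + $43.15 = $292.29
Net pay = $1,836.12 − $292.29 = $1,543.83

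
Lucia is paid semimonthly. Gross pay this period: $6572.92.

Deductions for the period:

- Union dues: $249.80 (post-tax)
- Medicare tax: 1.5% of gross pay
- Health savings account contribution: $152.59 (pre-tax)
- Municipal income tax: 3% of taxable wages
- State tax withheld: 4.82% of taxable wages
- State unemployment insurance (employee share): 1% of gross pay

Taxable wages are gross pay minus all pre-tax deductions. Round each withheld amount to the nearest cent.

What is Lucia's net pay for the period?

$5504.14

Health savings account contribution: $152.59
Taxable wages = $6572.92 − $152.59 = $6420.33
Municipal income tax: $6420.33 × 0.03 = $192.61
State tax withheld: $6420.33 × 0.0482 = $309.46
State unemployment insurance (employee share): $6572.92 × 0.01 = $65.73
Medicare tax: $6572.92 × 0.015 = $98.59
Union dues: $249.80
Total deductions = $152.59 + $192.61 + $309.46 + $65.73 + $98.59 + $249.80 = $1068.78
Net pay = $6572.92 − $1068.78 = $5504.14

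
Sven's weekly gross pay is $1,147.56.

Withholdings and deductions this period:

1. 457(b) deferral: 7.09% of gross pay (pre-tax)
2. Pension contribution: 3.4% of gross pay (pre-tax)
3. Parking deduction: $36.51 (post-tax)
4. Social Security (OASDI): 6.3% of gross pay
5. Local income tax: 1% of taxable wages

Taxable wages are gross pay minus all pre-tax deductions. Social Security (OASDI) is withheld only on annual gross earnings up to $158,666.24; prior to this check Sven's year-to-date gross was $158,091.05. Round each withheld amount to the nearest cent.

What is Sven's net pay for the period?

$944.16

Pension contribution: $1,147.56 × 0.034 = $39.02
457(b) deferral: $1,147.56 × 0.0709 = $81.36
Pre-tax total = $39.02 + $81.36 = $120.38
Taxable wages = $1,147.56 − $120.38 = $1,027.18
Local income tax: $1,027.18 × 0.01 = $10.27
Social Security (OASDI): only $158,666.24 − $158,091.05 = $575.19 of this check is subject → $575.19 × 0.063 = $36.24
Parking deduction: $36.51
Total deductions = $39.02 + $81.36 + $10.27 + $36.24 + $36.51 = $203.40
Net pay = $1,147.56 − $203.40 = $944.16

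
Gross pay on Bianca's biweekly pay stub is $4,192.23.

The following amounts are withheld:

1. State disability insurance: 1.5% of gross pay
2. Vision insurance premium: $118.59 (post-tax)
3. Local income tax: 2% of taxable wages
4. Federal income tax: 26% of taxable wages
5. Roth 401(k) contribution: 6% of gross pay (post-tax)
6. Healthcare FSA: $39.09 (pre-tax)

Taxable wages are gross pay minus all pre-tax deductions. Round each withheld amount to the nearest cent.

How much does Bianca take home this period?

$2,557.26

Healthcare FSA: $39.09
Taxable wages = $4,192.23 − $39.09 = $4,153.14
Federal income tax: $4,153.14 × 0.26 = $1,079.82
Local income tax: $4,153.14 × 0.02 = $83.06
State disability insurance: $4,192.23 × 0.015 = $62.88
Roth 401(k) contribution: $4,192.23 × 0.06 = $251.53
Vision insurance premium: $118.59
Total deductions = $39.09 + $1,079.82 + $83.06 + $62.88 + $251.53 + $118.59 = $1,634.97
Net pay = $4,192.23 − $1,634.97 = $2,557.26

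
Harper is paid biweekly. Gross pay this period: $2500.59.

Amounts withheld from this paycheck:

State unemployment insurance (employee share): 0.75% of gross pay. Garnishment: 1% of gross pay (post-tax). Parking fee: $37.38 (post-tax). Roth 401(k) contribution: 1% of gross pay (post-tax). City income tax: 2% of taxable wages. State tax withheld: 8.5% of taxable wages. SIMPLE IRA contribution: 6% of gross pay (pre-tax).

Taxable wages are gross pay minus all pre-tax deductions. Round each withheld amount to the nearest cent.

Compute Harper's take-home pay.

SIMPLE IRA contribution: $2500.59 × 0.06 = $150.04
Taxable wages = $2500.59 − $150.04 = $2350.55
State tax withheld: $2350.55 × 0.085 = $199.80
City income tax: $2350.55 × 0.02 = $47.01
State unemployment insurance (employee share): $2500.59 × 0.0075 = $18.75
Parking fee: $37.38
Roth 401(k) contribution: $2500.59 × 0.01 = $25.01
Garnishment: $2500.59 × 0.01 = $25.01
Total deductions = $150.04 + $199.80 + $47.01 + $18.75 + $37.38 + $25.01 + $25.01 = $503.00
Net pay = $2500.59 − $503.00 = $1997.59

$1997.59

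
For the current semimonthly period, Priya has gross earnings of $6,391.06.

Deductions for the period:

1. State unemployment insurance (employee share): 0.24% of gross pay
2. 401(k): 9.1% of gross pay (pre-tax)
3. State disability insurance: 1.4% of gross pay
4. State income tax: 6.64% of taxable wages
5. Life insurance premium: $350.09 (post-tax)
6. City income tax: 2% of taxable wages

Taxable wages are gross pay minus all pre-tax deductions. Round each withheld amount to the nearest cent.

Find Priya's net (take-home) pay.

$4,852.63

401(k): $6,391.06 × 0.091 = $581.59
Taxable wages = $6,391.06 − $581.59 = $5,809.47
State income tax: $5,809.47 × 0.0664 = $385.75
City income tax: $5,809.47 × 0.02 = $116.19
State disability insurance: $6,391.06 × 0.014 = $89.47
State unemployment insurance (employee share): $6,391.06 × 0.0024 = $15.34
Life insurance premium: $350.09
Total deductions = $581.59 + $385.75 + $116.19 + $89.47 + $15.34 + $350.09 = $1,538.43
Net pay = $6,391.06 − $1,538.43 = $4,852.63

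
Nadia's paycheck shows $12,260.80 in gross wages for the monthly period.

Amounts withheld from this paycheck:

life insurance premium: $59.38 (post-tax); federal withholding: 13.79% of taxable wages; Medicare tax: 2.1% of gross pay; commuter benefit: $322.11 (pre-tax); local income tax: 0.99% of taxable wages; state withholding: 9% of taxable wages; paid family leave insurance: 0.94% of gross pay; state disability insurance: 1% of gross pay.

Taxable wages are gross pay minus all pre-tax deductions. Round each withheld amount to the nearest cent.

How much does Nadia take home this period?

$8,544.95

Commuter benefit: $322.11
Taxable wages = $12,260.80 − $322.11 = $11,938.69
State withholding: $11,938.69 × 0.09 = $1,074.48
Local income tax: $11,938.69 × 0.0099 = $118.19
Federal withholding: $11,938.69 × 0.1379 = $1,646.35
Medicare tax: $12,260.80 × 0.021 = $257.48
Paid family leave insurance: $12,260.80 × 0.0094 = $115.25
State disability insurance: $12,260.80 × 0.01 = $122.61
Life insurance premium: $59.38
Total deductions = $322.11 + $1,074.48 + $118.19 + $1,646.35 + $257.48 + $115.25 + $122.61 + $59.38 = $3,715.85
Net pay = $12,260.80 − $3,715.85 = $8,544.95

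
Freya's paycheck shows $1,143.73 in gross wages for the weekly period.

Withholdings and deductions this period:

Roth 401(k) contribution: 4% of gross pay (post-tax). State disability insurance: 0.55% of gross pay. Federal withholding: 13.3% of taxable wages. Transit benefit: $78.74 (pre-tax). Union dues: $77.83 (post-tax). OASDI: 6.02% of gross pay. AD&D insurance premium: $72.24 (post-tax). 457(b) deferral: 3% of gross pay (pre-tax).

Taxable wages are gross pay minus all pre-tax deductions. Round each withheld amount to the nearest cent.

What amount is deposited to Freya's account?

$622.64

457(b) deferral: $1,143.73 × 0.03 = $34.31
Transit benefit: $78.74
Pre-tax total = $34.31 + $78.74 = $113.05
Taxable wages = $1,143.73 − $113.05 = $1,030.68
Federal withholding: $1,030.68 × 0.133 = $137.08
OASDI: $1,143.73 × 0.0602 = $68.85
State disability insurance: $1,143.73 × 0.0055 = $6.29
Union dues: $77.83
Roth 401(k) contribution: $1,143.73 × 0.04 = $45.75
AD&D insurance premium: $72.24
Total deductions = $34.31 + $78.74 + $137.08 + $68.85 + $6.29 + $77.83 + $45.75 + $72.24 = $521.09
Net pay = $1,143.73 − $521.09 = $622.64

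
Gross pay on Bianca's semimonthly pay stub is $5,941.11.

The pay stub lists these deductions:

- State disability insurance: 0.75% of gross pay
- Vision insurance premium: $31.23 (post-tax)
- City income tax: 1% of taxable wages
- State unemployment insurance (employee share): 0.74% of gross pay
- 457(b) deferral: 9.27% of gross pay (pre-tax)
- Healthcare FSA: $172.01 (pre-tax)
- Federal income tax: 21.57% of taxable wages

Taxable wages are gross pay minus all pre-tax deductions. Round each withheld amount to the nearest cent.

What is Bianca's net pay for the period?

457(b) deferral: $5,941.11 × 0.0927 = $550.74
Healthcare FSA: $172.01
Pre-tax total = $550.74 + $172.01 = $722.75
Taxable wages = $5,941.11 − $722.75 = $5,218.36
Federal income tax: $5,218.36 × 0.2157 = $1,125.60
City income tax: $5,218.36 × 0.01 = $52.18
State disability insurance: $5,941.11 × 0.0075 = $44.56
State unemployment insurance (employee share): $5,941.11 × 0.0074 = $43.96
Vision insurance premium: $31.23
Total deductions = $550.74 + $172.01 + $1,125.60 + $52.18 + $44.56 + $43.96 + $31.23 = $2,020.28
Net pay = $5,941.11 − $2,020.28 = $3,920.83

$3,920.83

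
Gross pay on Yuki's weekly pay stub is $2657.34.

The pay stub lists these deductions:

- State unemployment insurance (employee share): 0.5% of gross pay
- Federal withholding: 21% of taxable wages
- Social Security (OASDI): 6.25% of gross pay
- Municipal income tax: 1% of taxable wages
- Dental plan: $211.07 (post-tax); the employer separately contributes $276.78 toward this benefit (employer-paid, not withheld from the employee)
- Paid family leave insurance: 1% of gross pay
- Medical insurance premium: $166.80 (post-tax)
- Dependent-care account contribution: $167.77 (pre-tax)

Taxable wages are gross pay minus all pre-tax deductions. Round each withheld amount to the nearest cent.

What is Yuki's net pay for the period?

$1358.05

Dependent-care account contribution: $167.77
Taxable wages = $2657.34 − $167.77 = $2489.57
Municipal income tax: $2489.57 × 0.01 = $24.90
Federal withholding: $2489.57 × 0.21 = $522.81
Paid family leave insurance: $2657.34 × 0.01 = $26.57
State unemployment insurance (employee share): $2657.34 × 0.005 = $13.29
Social Security (OASDI): $2657.34 × 0.0625 = $166.08
Medical insurance premium: $166.80
Dental plan: $211.07
(Employer's $276.78 toward dental plan is not withheld from the employee.)
Total deductions = $167.77 + $24.90 + $522.81 + $26.57 + $13.29 + $166.08 + $166.80 + $211.07 = $1299.29
Net pay = $2657.34 − $1299.29 = $1358.05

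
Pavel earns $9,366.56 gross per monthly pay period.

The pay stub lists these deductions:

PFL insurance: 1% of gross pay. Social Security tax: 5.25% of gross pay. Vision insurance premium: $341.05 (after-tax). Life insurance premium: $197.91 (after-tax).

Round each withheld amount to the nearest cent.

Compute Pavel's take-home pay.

$8,242.19

Social Security tax: $9,366.56 × 0.0525 = $491.74
PFL insurance: $9,366.56 × 0.01 = $93.67
Vision insurance premium: $341.05
Life insurance premium: $197.91
Total deductions = $491.74 + $93.67 + $341.05 + $197.91 = $1,124.37
Net pay = $9,366.56 − $1,124.37 = $8,242.19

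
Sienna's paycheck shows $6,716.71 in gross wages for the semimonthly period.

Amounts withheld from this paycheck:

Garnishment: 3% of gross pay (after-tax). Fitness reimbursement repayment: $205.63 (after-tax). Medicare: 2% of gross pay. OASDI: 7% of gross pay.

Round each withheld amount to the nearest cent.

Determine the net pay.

Medicare: $6,716.71 × 0.02 = $134.33
OASDI: $6,716.71 × 0.07 = $470.17
Fitness reimbursement repayment: $205.63
Garnishment: $6,716.71 × 0.03 = $201.50
Total deductions = $134.33 + $470.17 + $205.63 + $201.50 = $1,011.63
Net pay = $6,716.71 − $1,011.63 = $5,705.08

$5,705.08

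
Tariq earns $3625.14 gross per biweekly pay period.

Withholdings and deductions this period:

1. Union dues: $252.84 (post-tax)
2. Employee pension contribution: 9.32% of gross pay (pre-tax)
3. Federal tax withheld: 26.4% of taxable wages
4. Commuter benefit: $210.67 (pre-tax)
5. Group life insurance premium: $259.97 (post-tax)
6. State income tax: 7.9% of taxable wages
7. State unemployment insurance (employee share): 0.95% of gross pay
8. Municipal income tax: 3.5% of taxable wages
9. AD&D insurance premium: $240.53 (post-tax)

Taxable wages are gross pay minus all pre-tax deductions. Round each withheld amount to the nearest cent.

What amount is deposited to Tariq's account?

$1125.87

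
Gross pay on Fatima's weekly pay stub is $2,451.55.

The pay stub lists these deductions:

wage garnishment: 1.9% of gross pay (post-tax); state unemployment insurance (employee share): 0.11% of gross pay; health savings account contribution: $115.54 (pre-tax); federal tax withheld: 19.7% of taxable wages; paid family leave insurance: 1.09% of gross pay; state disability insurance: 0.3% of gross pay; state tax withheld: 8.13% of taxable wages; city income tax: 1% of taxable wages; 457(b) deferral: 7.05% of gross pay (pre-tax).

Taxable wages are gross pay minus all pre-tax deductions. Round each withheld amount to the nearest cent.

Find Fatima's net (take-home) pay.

$1,456.18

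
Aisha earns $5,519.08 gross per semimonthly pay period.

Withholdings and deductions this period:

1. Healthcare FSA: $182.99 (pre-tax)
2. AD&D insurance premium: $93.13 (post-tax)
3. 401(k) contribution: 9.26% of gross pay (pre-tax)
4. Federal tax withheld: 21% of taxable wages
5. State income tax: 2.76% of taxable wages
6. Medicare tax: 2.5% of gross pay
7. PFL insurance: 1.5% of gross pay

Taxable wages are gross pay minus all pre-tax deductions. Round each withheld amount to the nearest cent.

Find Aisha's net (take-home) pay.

401(k) contribution: $5,519.08 × 0.0926 = $511.07
Healthcare FSA: $182.99
Pre-tax total = $511.07 + $182.99 = $694.06
Taxable wages = $5,519.08 − $694.06 = $4,825.02
State income tax: $4,825.02 × 0.0276 = $133.17
Federal tax withheld: $4,825.02 × 0.21 = $1,013.25
Medicare tax: $5,519.08 × 0.025 = $137.98
PFL insurance: $5,519.08 × 0.015 = $82.79
AD&D insurance premium: $93.13
Total deductions = $511.07 + $182.99 + $133.17 + $1,013.25 + $137.98 + $82.79 + $93.13 = $2,154.38
Net pay = $5,519.08 − $2,154.38 = $3,364.70

$3,364.70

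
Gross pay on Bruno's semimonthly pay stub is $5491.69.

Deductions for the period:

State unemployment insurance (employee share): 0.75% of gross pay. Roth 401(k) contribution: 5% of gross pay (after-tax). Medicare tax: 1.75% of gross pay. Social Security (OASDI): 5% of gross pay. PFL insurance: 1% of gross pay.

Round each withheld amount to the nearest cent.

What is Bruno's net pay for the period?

State unemployment insurance (employee share): $5491.69 × 0.0075 = $41.19
Social Security (OASDI): $5491.69 × 0.05 = $274.58
Medicare tax: $5491.69 × 0.0175 = $96.10
PFL insurance: $5491.69 × 0.01 = $54.92
Roth 401(k) contribution: $5491.69 × 0.05 = $274.58
Total deductions = $41.19 + $274.58 + $96.10 + $54.92 + $274.58 = $741.37
Net pay = $5491.69 − $741.37 = $4750.32

$4750.32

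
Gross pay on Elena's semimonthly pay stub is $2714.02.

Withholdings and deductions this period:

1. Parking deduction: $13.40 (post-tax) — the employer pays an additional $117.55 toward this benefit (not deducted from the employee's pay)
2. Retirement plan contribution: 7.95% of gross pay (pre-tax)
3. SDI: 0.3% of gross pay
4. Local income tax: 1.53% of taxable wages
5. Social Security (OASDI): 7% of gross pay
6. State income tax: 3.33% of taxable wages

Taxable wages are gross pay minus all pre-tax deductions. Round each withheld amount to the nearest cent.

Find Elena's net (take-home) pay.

$2165.33

Retirement plan contribution: $2714.02 × 0.0795 = $215.76
Taxable wages = $2714.02 − $215.76 = $2498.26
State income tax: $2498.26 × 0.0333 = $83.19
Local income tax: $2498.26 × 0.0153 = $38.22
Social Security (OASDI): $2714.02 × 0.07 = $189.98
SDI: $2714.02 × 0.003 = $8.14
Parking deduction: $13.40
(Employer's $117.55 toward parking deduction is not withheld from the employee.)
Total deductions = $215.76 + $83.19 + $38.22 + $189.98 + $8.14 + $13.40 = $548.69
Net pay = $2714.02 − $548.69 = $2165.33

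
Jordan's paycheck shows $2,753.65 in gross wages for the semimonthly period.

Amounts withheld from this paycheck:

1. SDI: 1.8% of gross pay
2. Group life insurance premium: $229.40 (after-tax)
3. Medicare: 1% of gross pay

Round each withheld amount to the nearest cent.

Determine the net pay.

SDI: $2,753.65 × 0.018 = $49.57
Medicare: $2,753.65 × 0.01 = $27.54
Group life insurance premium: $229.40
Total deductions = $49.57 + $27.54 + $229.40 = $306.51
Net pay = $2,753.65 − $306.51 = $2,447.14

$2,447.14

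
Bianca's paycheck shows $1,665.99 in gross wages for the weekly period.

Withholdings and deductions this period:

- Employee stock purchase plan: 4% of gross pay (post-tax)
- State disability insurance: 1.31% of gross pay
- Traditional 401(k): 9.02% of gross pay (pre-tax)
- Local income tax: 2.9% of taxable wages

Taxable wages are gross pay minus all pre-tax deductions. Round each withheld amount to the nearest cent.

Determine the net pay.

Traditional 401(k): $1,665.99 × 0.0902 = $150.27
Taxable wages = $1,665.99 − $150.27 = $1,515.72
Local income tax: $1,515.72 × 0.029 = $43.96
State disability insurance: $1,665.99 × 0.0131 = $21.82
Employee stock purchase plan: $1,665.99 × 0.04 = $66.64
Total deductions = $150.27 + $43.96 + $21.82 + $66.64 = $282.69
Net pay = $1,665.99 − $282.69 = $1,383.30

$1,383.30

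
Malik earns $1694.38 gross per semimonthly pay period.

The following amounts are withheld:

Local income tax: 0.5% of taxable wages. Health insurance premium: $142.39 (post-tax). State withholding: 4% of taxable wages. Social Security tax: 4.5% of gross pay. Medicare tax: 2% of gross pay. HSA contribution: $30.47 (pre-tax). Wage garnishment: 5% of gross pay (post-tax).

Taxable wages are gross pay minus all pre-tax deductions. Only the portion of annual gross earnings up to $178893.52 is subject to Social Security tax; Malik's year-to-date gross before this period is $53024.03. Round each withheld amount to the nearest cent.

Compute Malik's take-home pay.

$1251.78

HSA contribution: $30.47
Taxable wages = $1694.38 − $30.47 = $1663.91
Local income tax: $1663.91 × 0.005 = $8.32
State withholding: $1663.91 × 0.04 = $66.56
Medicare tax: $1694.38 × 0.02 = $33.89
Social Security tax: cap not yet reached, full $1694.38 is subject → $1694.38 × 0.045 = $76.25
Health insurance premium: $142.39
Wage garnishment: $1694.38 × 0.05 = $84.72
Total deductions = $30.47 + $8.32 + $66.56 + $33.89 + $76.25 + $142.39 + $84.72 = $442.60
Net pay = $1694.38 − $442.60 = $1251.78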